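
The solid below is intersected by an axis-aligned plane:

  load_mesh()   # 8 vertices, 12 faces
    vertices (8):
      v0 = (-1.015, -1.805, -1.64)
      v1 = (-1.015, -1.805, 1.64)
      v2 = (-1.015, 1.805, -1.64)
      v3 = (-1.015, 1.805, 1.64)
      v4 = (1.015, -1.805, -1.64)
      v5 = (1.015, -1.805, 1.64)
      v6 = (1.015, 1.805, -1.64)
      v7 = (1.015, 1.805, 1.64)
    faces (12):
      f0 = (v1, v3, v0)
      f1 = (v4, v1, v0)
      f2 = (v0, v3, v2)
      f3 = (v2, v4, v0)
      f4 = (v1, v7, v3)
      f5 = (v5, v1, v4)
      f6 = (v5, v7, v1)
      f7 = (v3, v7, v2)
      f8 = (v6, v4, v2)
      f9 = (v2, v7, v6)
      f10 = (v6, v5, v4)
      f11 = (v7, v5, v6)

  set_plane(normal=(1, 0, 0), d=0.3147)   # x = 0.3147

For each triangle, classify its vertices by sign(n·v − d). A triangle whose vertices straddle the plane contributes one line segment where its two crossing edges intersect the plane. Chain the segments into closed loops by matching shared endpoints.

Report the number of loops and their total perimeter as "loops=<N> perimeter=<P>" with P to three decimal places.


loops=1 perimeter=13.780

Straddling triangles (8 of 12):
  (v4,v1,v0) [+--] → (0.3147, -1.805, -0.508481)–(0.3147, -1.805, -1.64)  len=1.1315
  (v2,v4,v0) [-+-] → (0.3147, -0.559639, -1.64)–(0.3147, -1.805, -1.64)  len=1.2454
  (v1,v7,v3) [-+-] → (0.3147, 0.559639, 1.64)–(0.3147, 1.805, 1.64)  len=1.2454
  (v5,v1,v4) [+-+] → (0.3147, -1.805, 1.64)–(0.3147, -1.805, -0.508481)  len=2.1485
  (v5,v7,v1) [++-] → (0.3147, 0.559639, 1.64)–(0.3147, -1.805, 1.64)  len=2.3646
  (v3,v7,v2) [-+-] → (0.3147, 1.805, 1.64)–(0.3147, 1.805, 0.508481)  len=1.1315
  (v6,v4,v2) [++-] → (0.3147, -0.559639, -1.64)–(0.3147, 1.805, -1.64)  len=2.3646
  (v2,v7,v6) [-++] → (0.3147, 1.805, 0.508481)–(0.3147, 1.805, -1.64)  len=2.1485

Chained into 1 loop(s):
  loop 1: 8 segments, perimeter = 13.7800
Total perimeter = 13.780


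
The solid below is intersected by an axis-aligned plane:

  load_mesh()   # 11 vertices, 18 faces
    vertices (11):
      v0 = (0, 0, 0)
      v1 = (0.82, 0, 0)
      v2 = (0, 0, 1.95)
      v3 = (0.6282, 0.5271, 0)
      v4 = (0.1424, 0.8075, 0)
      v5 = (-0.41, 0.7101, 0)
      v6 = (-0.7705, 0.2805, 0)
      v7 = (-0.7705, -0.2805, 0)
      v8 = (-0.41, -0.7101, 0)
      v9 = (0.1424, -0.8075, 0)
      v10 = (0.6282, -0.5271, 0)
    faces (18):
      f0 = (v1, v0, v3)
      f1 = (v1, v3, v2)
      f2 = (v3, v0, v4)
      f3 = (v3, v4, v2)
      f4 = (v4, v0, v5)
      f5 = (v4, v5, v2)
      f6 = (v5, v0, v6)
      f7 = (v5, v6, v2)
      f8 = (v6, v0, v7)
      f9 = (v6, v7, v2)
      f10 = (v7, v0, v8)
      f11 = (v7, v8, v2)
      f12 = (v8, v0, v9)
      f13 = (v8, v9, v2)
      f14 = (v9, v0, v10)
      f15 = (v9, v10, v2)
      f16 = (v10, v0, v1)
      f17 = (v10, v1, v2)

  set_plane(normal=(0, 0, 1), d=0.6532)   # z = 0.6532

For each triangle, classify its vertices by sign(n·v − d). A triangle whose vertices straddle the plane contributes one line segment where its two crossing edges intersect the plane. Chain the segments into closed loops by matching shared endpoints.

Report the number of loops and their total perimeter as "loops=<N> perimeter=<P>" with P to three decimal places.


loops=1 perimeter=3.357

Straddling triangles (9 of 18):
  (v1,v3,v2) [--+] → (0.417769, 0.350535, 0.6532)–(0.545321, 0, 0.6532)  len=0.3730
  (v3,v4,v2) [--+] → (0.0946997, 0.537008, 0.6532)–(0.417769, 0.350535, 0.6532)  len=0.3730
  (v4,v5,v2) [--+] → (-0.272661, 0.472235, 0.6532)–(0.0946997, 0.537008, 0.6532)  len=0.3730
  (v5,v6,v2) [--+] → (-0.512402, 0.18654, 0.6532)–(-0.272661, 0.472235, 0.6532)  len=0.3730
  (v6,v7,v2) [--+] → (-0.512402, -0.18654, 0.6532)–(-0.512402, 0.18654, 0.6532)  len=0.3731
  (v7,v8,v2) [--+] → (-0.272661, -0.472235, 0.6532)–(-0.512402, -0.18654, 0.6532)  len=0.3730
  (v8,v9,v2) [--+] → (0.0946997, -0.537008, 0.6532)–(-0.272661, -0.472235, 0.6532)  len=0.3730
  (v9,v10,v2) [--+] → (0.417769, -0.350535, 0.6532)–(0.0946997, -0.537008, 0.6532)  len=0.3730
  (v10,v1,v2) [--+] → (0.545321, 0, 0.6532)–(0.417769, -0.350535, 0.6532)  len=0.3730

Chained into 1 loop(s):
  loop 1: 9 segments, perimeter = 3.3571
Total perimeter = 3.357


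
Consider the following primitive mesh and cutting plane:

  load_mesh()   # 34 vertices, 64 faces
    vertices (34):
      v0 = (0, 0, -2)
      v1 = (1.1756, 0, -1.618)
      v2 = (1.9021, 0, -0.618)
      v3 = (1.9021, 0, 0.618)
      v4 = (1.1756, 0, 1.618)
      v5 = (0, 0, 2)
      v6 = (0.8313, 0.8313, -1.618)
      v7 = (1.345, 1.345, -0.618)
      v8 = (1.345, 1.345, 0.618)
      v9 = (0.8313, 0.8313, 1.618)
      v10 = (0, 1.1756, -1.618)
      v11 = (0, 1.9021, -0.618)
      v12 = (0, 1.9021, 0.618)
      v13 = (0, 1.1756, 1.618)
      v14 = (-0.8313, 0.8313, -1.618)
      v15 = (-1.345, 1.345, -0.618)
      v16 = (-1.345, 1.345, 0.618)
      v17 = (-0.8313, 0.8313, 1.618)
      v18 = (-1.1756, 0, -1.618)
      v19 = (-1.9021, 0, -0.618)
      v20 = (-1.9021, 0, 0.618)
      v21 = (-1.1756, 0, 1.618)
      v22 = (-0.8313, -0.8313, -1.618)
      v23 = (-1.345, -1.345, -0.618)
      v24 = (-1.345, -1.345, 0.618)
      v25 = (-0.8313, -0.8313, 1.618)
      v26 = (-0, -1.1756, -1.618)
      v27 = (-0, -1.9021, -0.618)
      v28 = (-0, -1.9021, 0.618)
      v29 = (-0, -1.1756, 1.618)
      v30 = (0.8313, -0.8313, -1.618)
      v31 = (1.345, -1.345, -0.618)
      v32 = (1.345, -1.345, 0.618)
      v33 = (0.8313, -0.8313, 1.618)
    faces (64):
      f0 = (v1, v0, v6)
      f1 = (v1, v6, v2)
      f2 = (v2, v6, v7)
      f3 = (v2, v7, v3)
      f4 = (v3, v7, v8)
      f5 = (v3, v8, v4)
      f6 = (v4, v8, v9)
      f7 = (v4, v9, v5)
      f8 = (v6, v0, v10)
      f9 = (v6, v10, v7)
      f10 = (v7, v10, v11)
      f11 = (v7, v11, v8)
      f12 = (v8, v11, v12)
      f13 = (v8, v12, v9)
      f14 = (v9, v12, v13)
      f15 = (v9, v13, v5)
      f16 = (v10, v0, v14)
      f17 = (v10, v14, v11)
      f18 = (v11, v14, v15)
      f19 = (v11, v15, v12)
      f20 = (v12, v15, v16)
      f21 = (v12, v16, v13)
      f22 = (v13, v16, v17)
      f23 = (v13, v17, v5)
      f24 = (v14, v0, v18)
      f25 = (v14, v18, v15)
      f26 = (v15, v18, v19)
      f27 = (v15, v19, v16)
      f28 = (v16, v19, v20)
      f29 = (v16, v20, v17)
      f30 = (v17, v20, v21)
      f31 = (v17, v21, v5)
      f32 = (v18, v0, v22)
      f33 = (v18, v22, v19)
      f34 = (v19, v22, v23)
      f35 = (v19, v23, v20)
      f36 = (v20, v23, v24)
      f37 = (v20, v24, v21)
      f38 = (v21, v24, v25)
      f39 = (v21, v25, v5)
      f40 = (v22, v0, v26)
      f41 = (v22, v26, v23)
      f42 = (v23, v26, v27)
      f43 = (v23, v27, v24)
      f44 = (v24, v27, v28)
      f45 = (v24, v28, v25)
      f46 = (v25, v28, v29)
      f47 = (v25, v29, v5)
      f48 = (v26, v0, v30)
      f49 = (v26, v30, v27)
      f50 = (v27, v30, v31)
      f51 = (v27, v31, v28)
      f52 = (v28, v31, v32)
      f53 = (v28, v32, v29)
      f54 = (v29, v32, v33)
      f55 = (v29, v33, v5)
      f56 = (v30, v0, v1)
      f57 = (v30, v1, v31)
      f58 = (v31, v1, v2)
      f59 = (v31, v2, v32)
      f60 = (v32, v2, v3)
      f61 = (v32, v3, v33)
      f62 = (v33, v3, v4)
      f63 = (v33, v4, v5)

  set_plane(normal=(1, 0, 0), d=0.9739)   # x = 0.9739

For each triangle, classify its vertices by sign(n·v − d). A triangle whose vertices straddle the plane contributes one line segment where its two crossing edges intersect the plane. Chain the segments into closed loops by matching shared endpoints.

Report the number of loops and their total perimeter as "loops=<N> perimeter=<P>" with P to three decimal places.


loops=1 perimeter=10.251

Straddling triangles (20 of 64):
  (v1,v0,v6) [+--] → (0.9739, 0, -1.68354)–(0.9739, 0.486997, -1.618)  len=0.4914
  (v1,v6,v2) [+-+] → (0.9739, 0.486997, -1.618)–(0.9739, 0.720595, -1.48483)  len=0.2689
  (v2,v6,v7) [+-+] → (0.9739, 0.720595, -1.48483)–(0.9739, 0.9739, -1.34041)  len=0.2916
  (v4,v8,v9) [++-] → (0.9739, 0.9739, 1.34041)–(0.9739, 0.486997, 1.618)  len=0.5605
  (v4,v9,v5) [+--] → (0.9739, 0.486997, 1.618)–(0.9739, 0, 1.68354)  len=0.4914
  (v6,v10,v7) [--+] → (0.9739, 1.29826, -0.893911)–(0.9739, 0.9739, -1.34041)  len=0.5519
  (v7,v10,v11) [+--] → (0.9739, 1.29826, -0.893911)–(0.9739, 1.49871, -0.618)  len=0.3410
  (v7,v11,v8) [+-+] → (0.9739, 1.49871, -0.618)–(0.9739, 1.49871, 0.276974)  len=0.8950
  (v8,v11,v12) [+--] → (0.9739, 1.49871, 0.276974)–(0.9739, 1.49871, 0.618)  len=0.3410
  (v8,v12,v9) [+--] → (0.9739, 1.49871, 0.618)–(0.9739, 0.9739, 1.34041)  len=0.8929
  (v27,v30,v31) [--+] → (0.9739, -0.9739, -1.34041)–(0.9739, -1.49871, -0.618)  len=0.8929
  (v27,v31,v28) [-+-] → (0.9739, -1.49871, -0.618)–(0.9739, -1.49871, -0.276974)  len=0.3410
  (v28,v31,v32) [-++] → (0.9739, -1.49871, -0.276974)–(0.9739, -1.49871, 0.618)  len=0.8950
  (v28,v32,v29) [-+-] → (0.9739, -1.49871, 0.618)–(0.9739, -1.29826, 0.893911)  len=0.3410
  (v29,v32,v33) [-+-] → (0.9739, -1.29826, 0.893911)–(0.9739, -0.9739, 1.34041)  len=0.5519
  (v30,v0,v1) [--+] → (0.9739, 0, -1.68354)–(0.9739, -0.486997, -1.618)  len=0.4914
  (v30,v1,v31) [-++] → (0.9739, -0.486997, -1.618)–(0.9739, -0.9739, -1.34041)  len=0.5605
  (v32,v3,v33) [++-] → (0.9739, -0.720595, 1.48483)–(0.9739, -0.9739, 1.34041)  len=0.2916
  (v33,v3,v4) [-++] → (0.9739, -0.720595, 1.48483)–(0.9739, -0.486997, 1.618)  len=0.2689
  (v33,v4,v5) [-+-] → (0.9739, -0.486997, 1.618)–(0.9739, 0, 1.68354)  len=0.4914

Chained into 1 loop(s):
  loop 1: 20 segments, perimeter = 10.2511
Total perimeter = 10.251


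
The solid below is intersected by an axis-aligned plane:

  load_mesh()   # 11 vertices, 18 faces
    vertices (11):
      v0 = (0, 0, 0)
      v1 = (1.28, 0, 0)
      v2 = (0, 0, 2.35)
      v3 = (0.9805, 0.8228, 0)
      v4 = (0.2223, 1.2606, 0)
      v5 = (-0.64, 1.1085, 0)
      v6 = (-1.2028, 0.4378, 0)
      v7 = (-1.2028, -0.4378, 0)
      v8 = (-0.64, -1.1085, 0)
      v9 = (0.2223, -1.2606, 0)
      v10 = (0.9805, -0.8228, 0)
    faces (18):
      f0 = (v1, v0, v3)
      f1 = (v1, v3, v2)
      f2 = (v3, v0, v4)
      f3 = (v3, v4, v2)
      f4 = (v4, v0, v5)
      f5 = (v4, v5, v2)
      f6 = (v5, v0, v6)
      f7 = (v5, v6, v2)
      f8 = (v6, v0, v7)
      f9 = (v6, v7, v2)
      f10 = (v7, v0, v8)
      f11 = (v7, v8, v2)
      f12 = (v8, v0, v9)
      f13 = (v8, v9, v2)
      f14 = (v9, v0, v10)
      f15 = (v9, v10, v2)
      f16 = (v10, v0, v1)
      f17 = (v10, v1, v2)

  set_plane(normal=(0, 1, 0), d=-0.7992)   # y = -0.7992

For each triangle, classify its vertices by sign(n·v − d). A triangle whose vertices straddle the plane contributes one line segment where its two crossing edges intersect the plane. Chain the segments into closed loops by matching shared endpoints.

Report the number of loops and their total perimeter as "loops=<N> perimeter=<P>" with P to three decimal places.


Straddling triangles (8 of 18):
  (v7,v0,v8) [++-] → (-0.461424, -0.7992, 0)–(-0.899541, -0.7992, 0)  len=0.4381
  (v7,v8,v2) [+-+] → (-0.899541, -0.7992, 0)–(-0.461424, -0.7992, 0.65571)  len=0.7886
  (v8,v0,v9) [-+-] → (-0.461424, -0.7992, 0)–(0.140935, -0.7992, 0)  len=0.6024
  (v8,v9,v2) [--+] → (0.140935, -0.7992, 0.860138)–(-0.461424, -0.7992, 0.65571)  len=0.6361
  (v9,v0,v10) [-+-] → (0.140935, -0.7992, 0)–(0.952377, -0.7992, 0)  len=0.8114
  (v9,v10,v2) [--+] → (0.952377, -0.7992, 0.067404)–(0.140935, -0.7992, 0.860138)  len=1.1344
  (v10,v0,v1) [-++] → (0.952377, -0.7992, 0)–(0.98909, -0.7992, 0)  len=0.0367
  (v10,v1,v2) [-++] → (0.98909, -0.7992, 0)–(0.952377, -0.7992, 0.067404)  len=0.0768

Chained into 1 loop(s):
  loop 1: 8 segments, perimeter = 4.5245
Total perimeter = 4.524

loops=1 perimeter=4.524


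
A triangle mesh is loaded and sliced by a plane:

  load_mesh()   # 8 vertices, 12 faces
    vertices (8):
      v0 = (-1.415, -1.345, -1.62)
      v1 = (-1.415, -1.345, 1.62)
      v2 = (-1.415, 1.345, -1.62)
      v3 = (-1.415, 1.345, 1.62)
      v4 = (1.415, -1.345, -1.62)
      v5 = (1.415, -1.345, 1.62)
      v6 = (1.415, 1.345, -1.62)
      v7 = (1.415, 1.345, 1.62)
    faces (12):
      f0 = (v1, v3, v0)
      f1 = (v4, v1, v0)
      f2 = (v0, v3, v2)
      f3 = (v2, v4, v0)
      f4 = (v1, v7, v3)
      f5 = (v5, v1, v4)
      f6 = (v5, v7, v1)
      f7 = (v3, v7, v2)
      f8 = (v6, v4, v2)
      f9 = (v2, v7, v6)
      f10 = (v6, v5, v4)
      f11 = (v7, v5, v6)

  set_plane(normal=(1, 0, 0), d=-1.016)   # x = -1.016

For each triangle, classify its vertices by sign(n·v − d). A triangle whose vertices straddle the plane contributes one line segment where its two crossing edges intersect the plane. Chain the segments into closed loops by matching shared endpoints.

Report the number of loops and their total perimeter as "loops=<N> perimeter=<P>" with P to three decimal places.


loops=1 perimeter=11.860

Straddling triangles (8 of 12):
  (v4,v1,v0) [+--] → (-1.016, -1.345, 1.16319)–(-1.016, -1.345, -1.62)  len=2.7832
  (v2,v4,v0) [-+-] → (-1.016, 0.965739, -1.62)–(-1.016, -1.345, -1.62)  len=2.3107
  (v1,v7,v3) [-+-] → (-1.016, -0.965739, 1.62)–(-1.016, 1.345, 1.62)  len=2.3107
  (v5,v1,v4) [+-+] → (-1.016, -1.345, 1.62)–(-1.016, -1.345, 1.16319)  len=0.4568
  (v5,v7,v1) [++-] → (-1.016, -0.965739, 1.62)–(-1.016, -1.345, 1.62)  len=0.3793
  (v3,v7,v2) [-+-] → (-1.016, 1.345, 1.62)–(-1.016, 1.345, -1.16319)  len=2.7832
  (v6,v4,v2) [++-] → (-1.016, 0.965739, -1.62)–(-1.016, 1.345, -1.62)  len=0.3793
  (v2,v7,v6) [-++] → (-1.016, 1.345, -1.16319)–(-1.016, 1.345, -1.62)  len=0.4568

Chained into 1 loop(s):
  loop 1: 8 segments, perimeter = 11.8600
Total perimeter = 11.860


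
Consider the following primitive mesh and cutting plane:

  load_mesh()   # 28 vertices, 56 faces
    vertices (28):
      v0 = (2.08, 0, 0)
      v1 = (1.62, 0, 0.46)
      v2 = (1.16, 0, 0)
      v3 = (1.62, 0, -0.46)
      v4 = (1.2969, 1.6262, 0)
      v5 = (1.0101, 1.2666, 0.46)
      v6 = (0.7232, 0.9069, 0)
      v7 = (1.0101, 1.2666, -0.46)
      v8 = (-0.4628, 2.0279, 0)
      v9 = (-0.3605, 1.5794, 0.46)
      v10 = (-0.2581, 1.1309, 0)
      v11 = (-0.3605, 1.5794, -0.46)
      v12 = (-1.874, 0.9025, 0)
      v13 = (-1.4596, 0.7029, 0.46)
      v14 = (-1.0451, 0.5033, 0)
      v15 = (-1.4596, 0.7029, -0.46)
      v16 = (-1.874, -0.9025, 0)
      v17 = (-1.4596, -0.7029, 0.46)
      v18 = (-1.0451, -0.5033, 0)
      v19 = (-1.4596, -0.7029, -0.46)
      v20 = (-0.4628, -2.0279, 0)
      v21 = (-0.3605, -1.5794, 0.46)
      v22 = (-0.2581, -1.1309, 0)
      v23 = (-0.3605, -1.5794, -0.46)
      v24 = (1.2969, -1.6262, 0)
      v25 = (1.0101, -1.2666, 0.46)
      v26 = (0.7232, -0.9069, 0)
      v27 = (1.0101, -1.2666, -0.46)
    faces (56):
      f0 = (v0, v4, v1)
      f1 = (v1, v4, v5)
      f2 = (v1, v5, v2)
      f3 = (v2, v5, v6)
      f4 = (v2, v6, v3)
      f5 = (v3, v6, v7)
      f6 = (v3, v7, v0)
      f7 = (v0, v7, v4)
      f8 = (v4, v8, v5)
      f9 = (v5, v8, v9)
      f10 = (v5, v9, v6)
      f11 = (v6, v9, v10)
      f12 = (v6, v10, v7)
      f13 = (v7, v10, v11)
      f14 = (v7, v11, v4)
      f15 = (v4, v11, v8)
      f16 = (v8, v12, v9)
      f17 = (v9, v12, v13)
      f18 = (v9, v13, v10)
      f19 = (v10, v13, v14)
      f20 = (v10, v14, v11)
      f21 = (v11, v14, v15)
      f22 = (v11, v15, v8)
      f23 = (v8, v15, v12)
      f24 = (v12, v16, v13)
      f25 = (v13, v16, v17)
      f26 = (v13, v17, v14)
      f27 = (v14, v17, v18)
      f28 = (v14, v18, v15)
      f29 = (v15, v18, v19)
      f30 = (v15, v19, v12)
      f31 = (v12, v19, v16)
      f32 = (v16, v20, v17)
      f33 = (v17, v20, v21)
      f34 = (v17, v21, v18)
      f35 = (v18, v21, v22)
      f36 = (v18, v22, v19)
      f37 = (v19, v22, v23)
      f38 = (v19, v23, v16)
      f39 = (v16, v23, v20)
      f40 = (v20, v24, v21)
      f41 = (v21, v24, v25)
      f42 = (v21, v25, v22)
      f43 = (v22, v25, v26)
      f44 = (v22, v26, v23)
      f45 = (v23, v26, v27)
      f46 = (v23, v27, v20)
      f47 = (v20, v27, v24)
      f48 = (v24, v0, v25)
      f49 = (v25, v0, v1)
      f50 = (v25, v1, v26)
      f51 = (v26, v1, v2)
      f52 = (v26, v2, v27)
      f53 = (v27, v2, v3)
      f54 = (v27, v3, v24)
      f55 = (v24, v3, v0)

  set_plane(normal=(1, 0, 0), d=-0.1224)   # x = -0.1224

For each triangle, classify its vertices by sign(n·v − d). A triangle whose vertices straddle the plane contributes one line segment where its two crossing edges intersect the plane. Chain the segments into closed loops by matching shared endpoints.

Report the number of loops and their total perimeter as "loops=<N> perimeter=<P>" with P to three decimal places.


loops=2 perimeter=5.011

Straddling triangles (16 of 56):
  (v4,v8,v5) [+-+] → (-0.1224, 1.95019, 0)–(-0.1224, 1.85196, 0.10631)  len=0.1447
  (v5,v8,v9) [+--] → (-0.1224, 1.85196, 0.10631)–(-0.1224, 1.52506, 0.46)  len=0.4816
  (v5,v9,v6) [+-+] → (-0.1224, 1.52506, 0.46)–(-0.1224, 1.43164, 0.358933)  len=0.1376
  (v6,v9,v10) [+--] → (-0.1224, 1.43164, 0.358933)–(-0.1224, 1.09992, 0)  len=0.4887
  (v6,v10,v7) [+-+] → (-0.1224, 1.09992, 0)–(-0.1224, 1.14542, -0.0492209)  len=0.0670
  (v7,v10,v11) [+--] → (-0.1224, 1.14542, -0.0492209)–(-0.1224, 1.52506, -0.46)  len=0.5593
  (v7,v11,v4) [+-+] → (-0.1224, 1.52506, -0.46)–(-0.1224, 1.58612, -0.393917)  len=0.0900
  (v4,v11,v8) [+--] → (-0.1224, 1.58612, -0.393917)–(-0.1224, 1.95019, 0)  len=0.5364
  (v20,v24,v21) [-+-] → (-0.1224, -1.95019, 0)–(-0.1224, -1.58612, 0.393917)  len=0.5364
  (v21,v24,v25) [-++] → (-0.1224, -1.58612, 0.393917)–(-0.1224, -1.52506, 0.46)  len=0.0900
  (v21,v25,v22) [-+-] → (-0.1224, -1.52506, 0.46)–(-0.1224, -1.14542, 0.0492209)  len=0.5593
  (v22,v25,v26) [-++] → (-0.1224, -1.14542, 0.0492209)–(-0.1224, -1.09992, 0)  len=0.0670
  (v22,v26,v23) [-+-] → (-0.1224, -1.09992, 0)–(-0.1224, -1.43164, -0.358933)  len=0.4887
  (v23,v26,v27) [-++] → (-0.1224, -1.43164, -0.358933)–(-0.1224, -1.52506, -0.46)  len=0.1376
  (v23,v27,v20) [-+-] → (-0.1224, -1.52506, -0.46)–(-0.1224, -1.85196, -0.10631)  len=0.4816
  (v20,v27,v24) [-++] → (-0.1224, -1.85196, -0.10631)–(-0.1224, -1.95019, 0)  len=0.1447

Chained into 2 loop(s):
  loop 1: 8 segments, perimeter = 2.5055
  loop 2: 8 segments, perimeter = 2.5055
Total perimeter = 5.011


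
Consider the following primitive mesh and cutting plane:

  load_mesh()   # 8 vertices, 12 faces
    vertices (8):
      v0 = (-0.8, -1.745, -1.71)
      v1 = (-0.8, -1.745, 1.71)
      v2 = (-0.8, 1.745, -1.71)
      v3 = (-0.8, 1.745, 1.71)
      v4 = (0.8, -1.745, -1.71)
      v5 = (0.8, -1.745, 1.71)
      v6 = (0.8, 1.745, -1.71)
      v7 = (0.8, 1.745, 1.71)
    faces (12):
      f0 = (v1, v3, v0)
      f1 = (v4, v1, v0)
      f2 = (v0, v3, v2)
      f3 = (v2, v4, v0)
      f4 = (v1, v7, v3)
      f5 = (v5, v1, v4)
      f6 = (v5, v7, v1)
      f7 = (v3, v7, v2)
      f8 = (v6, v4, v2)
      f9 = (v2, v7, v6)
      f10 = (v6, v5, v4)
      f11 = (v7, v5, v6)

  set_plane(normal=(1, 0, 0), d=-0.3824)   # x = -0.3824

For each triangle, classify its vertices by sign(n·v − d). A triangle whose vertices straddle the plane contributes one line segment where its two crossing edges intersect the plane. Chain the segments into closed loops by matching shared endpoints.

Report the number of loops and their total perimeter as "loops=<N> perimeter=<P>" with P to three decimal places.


loops=1 perimeter=13.820

Straddling triangles (8 of 12):
  (v4,v1,v0) [+--] → (-0.3824, -1.745, 0.81738)–(-0.3824, -1.745, -1.71)  len=2.5274
  (v2,v4,v0) [-+-] → (-0.3824, 0.83411, -1.71)–(-0.3824, -1.745, -1.71)  len=2.5791
  (v1,v7,v3) [-+-] → (-0.3824, -0.83411, 1.71)–(-0.3824, 1.745, 1.71)  len=2.5791
  (v5,v1,v4) [+-+] → (-0.3824, -1.745, 1.71)–(-0.3824, -1.745, 0.81738)  len=0.8926
  (v5,v7,v1) [++-] → (-0.3824, -0.83411, 1.71)–(-0.3824, -1.745, 1.71)  len=0.9109
  (v3,v7,v2) [-+-] → (-0.3824, 1.745, 1.71)–(-0.3824, 1.745, -0.81738)  len=2.5274
  (v6,v4,v2) [++-] → (-0.3824, 0.83411, -1.71)–(-0.3824, 1.745, -1.71)  len=0.9109
  (v2,v7,v6) [-++] → (-0.3824, 1.745, -0.81738)–(-0.3824, 1.745, -1.71)  len=0.8926

Chained into 1 loop(s):
  loop 1: 8 segments, perimeter = 13.8200
Total perimeter = 13.820


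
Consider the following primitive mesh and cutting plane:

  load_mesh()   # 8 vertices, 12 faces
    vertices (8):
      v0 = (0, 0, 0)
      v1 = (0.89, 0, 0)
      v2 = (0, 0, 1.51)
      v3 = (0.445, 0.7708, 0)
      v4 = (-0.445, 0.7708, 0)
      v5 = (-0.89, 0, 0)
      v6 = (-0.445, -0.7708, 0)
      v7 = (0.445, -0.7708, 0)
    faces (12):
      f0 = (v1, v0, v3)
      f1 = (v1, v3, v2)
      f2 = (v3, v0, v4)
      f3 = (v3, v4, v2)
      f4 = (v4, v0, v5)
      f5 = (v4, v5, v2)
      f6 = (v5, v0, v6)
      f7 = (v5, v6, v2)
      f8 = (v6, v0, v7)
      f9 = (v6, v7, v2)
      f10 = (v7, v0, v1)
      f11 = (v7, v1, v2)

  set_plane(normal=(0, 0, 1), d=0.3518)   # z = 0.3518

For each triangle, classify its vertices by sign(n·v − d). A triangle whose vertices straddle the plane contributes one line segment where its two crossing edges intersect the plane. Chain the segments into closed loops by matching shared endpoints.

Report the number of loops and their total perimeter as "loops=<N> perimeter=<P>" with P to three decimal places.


loops=1 perimeter=4.096

Straddling triangles (6 of 12):
  (v1,v3,v2) [--+] → (0.341324, 0.591219, 0.3518)–(0.682648, 0, 0.3518)  len=0.6827
  (v3,v4,v2) [--+] → (-0.341324, 0.591219, 0.3518)–(0.341324, 0.591219, 0.3518)  len=0.6826
  (v4,v5,v2) [--+] → (-0.682648, 0, 0.3518)–(-0.341324, 0.591219, 0.3518)  len=0.6827
  (v5,v6,v2) [--+] → (-0.341324, -0.591219, 0.3518)–(-0.682648, 0, 0.3518)  len=0.6827
  (v6,v7,v2) [--+] → (0.341324, -0.591219, 0.3518)–(-0.341324, -0.591219, 0.3518)  len=0.6826
  (v7,v1,v2) [--+] → (0.682648, 0, 0.3518)–(0.341324, -0.591219, 0.3518)  len=0.6827

Chained into 1 loop(s):
  loop 1: 6 segments, perimeter = 4.0960
Total perimeter = 4.096


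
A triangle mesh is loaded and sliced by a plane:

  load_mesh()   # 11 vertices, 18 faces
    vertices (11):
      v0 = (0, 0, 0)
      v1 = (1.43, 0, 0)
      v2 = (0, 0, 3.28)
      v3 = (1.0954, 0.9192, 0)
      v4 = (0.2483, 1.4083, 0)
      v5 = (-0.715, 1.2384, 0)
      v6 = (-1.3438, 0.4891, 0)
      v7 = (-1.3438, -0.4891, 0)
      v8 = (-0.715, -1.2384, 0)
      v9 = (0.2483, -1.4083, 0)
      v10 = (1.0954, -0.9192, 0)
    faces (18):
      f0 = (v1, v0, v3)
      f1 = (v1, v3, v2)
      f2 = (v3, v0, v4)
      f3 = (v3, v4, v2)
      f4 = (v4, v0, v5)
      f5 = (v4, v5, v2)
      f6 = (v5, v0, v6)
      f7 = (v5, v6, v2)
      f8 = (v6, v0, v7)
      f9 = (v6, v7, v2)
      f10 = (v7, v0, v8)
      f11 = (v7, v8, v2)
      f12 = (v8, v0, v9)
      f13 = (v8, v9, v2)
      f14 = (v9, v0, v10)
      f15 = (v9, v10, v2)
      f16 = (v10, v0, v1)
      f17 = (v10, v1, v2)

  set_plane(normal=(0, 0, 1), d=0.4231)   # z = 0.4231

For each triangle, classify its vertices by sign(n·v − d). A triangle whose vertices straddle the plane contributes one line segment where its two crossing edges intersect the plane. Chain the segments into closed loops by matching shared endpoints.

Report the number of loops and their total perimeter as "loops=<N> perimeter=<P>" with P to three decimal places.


loops=1 perimeter=7.668

Straddling triangles (9 of 18):
  (v1,v3,v2) [--+] → (0.9541, 0.800629, 0.4231)–(1.24554, 0, 0.4231)  len=0.8520
  (v3,v4,v2) [--+] → (0.216271, 1.22664, 0.4231)–(0.9541, 0.800629, 0.4231)  len=0.8520
  (v4,v5,v2) [--+] → (-0.622769, 1.07865, 0.4231)–(0.216271, 1.22664, 0.4231)  len=0.8520
  (v5,v6,v2) [--+] → (-1.17046, 0.426009, 0.4231)–(-0.622769, 1.07865, 0.4231)  len=0.8520
  (v6,v7,v2) [--+] → (-1.17046, -0.426009, 0.4231)–(-1.17046, 0.426009, 0.4231)  len=0.8520
  (v7,v8,v2) [--+] → (-0.622769, -1.07865, 0.4231)–(-1.17046, -0.426009, 0.4231)  len=0.8520
  (v8,v9,v2) [--+] → (0.216271, -1.22664, 0.4231)–(-0.622769, -1.07865, 0.4231)  len=0.8520
  (v9,v10,v2) [--+] → (0.9541, -0.800629, 0.4231)–(0.216271, -1.22664, 0.4231)  len=0.8520
  (v10,v1,v2) [--+] → (1.24554, 0, 0.4231)–(0.9541, -0.800629, 0.4231)  len=0.8520

Chained into 1 loop(s):
  loop 1: 9 segments, perimeter = 7.6680
Total perimeter = 7.668


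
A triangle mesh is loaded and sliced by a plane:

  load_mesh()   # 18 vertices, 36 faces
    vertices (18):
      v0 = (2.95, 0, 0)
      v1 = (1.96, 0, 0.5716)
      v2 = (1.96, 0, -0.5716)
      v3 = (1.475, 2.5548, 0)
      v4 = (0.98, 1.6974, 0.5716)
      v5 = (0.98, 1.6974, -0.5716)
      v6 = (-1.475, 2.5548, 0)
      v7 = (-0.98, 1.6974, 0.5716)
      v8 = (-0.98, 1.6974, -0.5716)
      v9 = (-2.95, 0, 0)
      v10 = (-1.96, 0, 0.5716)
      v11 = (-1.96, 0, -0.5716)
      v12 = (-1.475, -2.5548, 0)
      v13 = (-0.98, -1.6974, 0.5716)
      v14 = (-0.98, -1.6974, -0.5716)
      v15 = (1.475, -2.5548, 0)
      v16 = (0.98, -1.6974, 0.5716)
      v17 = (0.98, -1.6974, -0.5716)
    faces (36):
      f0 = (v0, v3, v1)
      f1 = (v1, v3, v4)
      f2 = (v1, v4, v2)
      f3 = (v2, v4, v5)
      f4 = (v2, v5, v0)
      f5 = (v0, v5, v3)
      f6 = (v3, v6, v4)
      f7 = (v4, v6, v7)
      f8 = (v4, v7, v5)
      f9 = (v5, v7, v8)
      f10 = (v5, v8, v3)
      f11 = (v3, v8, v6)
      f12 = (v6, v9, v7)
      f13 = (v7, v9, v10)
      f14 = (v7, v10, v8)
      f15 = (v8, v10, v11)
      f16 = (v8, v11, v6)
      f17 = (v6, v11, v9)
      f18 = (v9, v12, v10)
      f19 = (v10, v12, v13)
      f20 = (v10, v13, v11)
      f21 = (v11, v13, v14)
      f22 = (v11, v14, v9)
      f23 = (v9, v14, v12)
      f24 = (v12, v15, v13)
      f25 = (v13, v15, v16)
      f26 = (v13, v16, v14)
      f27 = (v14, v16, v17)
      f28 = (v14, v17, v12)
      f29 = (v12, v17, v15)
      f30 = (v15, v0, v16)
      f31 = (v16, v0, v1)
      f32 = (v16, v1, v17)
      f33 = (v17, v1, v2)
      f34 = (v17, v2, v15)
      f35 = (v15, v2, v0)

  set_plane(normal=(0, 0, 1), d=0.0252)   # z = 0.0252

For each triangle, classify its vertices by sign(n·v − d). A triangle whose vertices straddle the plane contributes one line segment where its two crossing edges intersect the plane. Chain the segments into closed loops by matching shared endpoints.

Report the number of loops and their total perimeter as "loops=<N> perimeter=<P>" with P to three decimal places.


Straddling triangles (24 of 36):
  (v0,v3,v1) [--+] → (1.49638, 2.44217, 0.0252)–(2.90635, 0, 0.0252)  len=2.8200
  (v1,v3,v4) [+-+] → (1.49638, 2.44217, 0.0252)–(1.45318, 2.517, 0.0252)  len=0.0864
  (v1,v4,v2) [++-] → (1.4484, 0.886116, 0.0252)–(1.96, 0, 0.0252)  len=1.0232
  (v2,v4,v5) [-+-] → (1.4484, 0.886116, 0.0252)–(0.98, 1.6974, 0.0252)  len=0.9368
  (v3,v6,v4) [--+] → (-1.36677, 2.517, 0.0252)–(1.45318, 2.517, 0.0252)  len=2.8199
  (v4,v6,v7) [+-+] → (-1.36677, 2.517, 0.0252)–(-1.45318, 2.517, 0.0252)  len=0.0864
  (v4,v7,v5) [++-] → (-0.043205, 1.6974, 0.0252)–(0.98, 1.6974, 0.0252)  len=1.0232
  (v5,v7,v8) [-+-] → (-0.043205, 1.6974, 0.0252)–(-0.98, 1.6974, 0.0252)  len=0.9368
  (v6,v9,v7) [--+] → (-2.86315, 0.0748329, 0.0252)–(-1.45318, 2.517, 0.0252)  len=2.8200
  (v7,v9,v10) [+-+] → (-2.86315, 0.0748329, 0.0252)–(-2.90635, 0, 0.0252)  len=0.0864
  (v7,v10,v8) [++-] → (-1.4916, 0.811284, 0.0252)–(-0.98, 1.6974, 0.0252)  len=1.0232
  (v8,v10,v11) [-+-] → (-1.4916, 0.811284, 0.0252)–(-1.96, 0, 0.0252)  len=0.9368
  (v9,v12,v10) [--+] → (-1.49638, -2.44217, 0.0252)–(-2.90635, 0, 0.0252)  len=2.8200
  (v10,v12,v13) [+-+] → (-1.49638, -2.44217, 0.0252)–(-1.45318, -2.517, 0.0252)  len=0.0864
  (v10,v13,v11) [++-] → (-1.4484, -0.886116, 0.0252)–(-1.96, 0, 0.0252)  len=1.0232
  (v11,v13,v14) [-+-] → (-1.4484, -0.886116, 0.0252)–(-0.98, -1.6974, 0.0252)  len=0.9368
  (v12,v15,v13) [--+] → (1.36677, -2.517, 0.0252)–(-1.45318, -2.517, 0.0252)  len=2.8199
  (v13,v15,v16) [+-+] → (1.36677, -2.517, 0.0252)–(1.45318, -2.517, 0.0252)  len=0.0864
  (v13,v16,v14) [++-] → (0.043205, -1.6974, 0.0252)–(-0.98, -1.6974, 0.0252)  len=1.0232
  (v14,v16,v17) [-+-] → (0.043205, -1.6974, 0.0252)–(0.98, -1.6974, 0.0252)  len=0.9368
  (v15,v0,v16) [--+] → (2.86315, -0.0748329, 0.0252)–(1.45318, -2.517, 0.0252)  len=2.8200
  (v16,v0,v1) [+-+] → (2.86315, -0.0748329, 0.0252)–(2.90635, 0, 0.0252)  len=0.0864
  (v16,v1,v17) [++-] → (1.4916, -0.811284, 0.0252)–(0.98, -1.6974, 0.0252)  len=1.0232
  (v17,v1,v2) [-+-] → (1.4916, -0.811284, 0.0252)–(1.96, 0, 0.0252)  len=0.9368

Chained into 2 loop(s):
  loop 1: 12 segments, perimeter = 17.4382
  loop 2: 12 segments, perimeter = 11.7600
Total perimeter = 29.198

loops=2 perimeter=29.198


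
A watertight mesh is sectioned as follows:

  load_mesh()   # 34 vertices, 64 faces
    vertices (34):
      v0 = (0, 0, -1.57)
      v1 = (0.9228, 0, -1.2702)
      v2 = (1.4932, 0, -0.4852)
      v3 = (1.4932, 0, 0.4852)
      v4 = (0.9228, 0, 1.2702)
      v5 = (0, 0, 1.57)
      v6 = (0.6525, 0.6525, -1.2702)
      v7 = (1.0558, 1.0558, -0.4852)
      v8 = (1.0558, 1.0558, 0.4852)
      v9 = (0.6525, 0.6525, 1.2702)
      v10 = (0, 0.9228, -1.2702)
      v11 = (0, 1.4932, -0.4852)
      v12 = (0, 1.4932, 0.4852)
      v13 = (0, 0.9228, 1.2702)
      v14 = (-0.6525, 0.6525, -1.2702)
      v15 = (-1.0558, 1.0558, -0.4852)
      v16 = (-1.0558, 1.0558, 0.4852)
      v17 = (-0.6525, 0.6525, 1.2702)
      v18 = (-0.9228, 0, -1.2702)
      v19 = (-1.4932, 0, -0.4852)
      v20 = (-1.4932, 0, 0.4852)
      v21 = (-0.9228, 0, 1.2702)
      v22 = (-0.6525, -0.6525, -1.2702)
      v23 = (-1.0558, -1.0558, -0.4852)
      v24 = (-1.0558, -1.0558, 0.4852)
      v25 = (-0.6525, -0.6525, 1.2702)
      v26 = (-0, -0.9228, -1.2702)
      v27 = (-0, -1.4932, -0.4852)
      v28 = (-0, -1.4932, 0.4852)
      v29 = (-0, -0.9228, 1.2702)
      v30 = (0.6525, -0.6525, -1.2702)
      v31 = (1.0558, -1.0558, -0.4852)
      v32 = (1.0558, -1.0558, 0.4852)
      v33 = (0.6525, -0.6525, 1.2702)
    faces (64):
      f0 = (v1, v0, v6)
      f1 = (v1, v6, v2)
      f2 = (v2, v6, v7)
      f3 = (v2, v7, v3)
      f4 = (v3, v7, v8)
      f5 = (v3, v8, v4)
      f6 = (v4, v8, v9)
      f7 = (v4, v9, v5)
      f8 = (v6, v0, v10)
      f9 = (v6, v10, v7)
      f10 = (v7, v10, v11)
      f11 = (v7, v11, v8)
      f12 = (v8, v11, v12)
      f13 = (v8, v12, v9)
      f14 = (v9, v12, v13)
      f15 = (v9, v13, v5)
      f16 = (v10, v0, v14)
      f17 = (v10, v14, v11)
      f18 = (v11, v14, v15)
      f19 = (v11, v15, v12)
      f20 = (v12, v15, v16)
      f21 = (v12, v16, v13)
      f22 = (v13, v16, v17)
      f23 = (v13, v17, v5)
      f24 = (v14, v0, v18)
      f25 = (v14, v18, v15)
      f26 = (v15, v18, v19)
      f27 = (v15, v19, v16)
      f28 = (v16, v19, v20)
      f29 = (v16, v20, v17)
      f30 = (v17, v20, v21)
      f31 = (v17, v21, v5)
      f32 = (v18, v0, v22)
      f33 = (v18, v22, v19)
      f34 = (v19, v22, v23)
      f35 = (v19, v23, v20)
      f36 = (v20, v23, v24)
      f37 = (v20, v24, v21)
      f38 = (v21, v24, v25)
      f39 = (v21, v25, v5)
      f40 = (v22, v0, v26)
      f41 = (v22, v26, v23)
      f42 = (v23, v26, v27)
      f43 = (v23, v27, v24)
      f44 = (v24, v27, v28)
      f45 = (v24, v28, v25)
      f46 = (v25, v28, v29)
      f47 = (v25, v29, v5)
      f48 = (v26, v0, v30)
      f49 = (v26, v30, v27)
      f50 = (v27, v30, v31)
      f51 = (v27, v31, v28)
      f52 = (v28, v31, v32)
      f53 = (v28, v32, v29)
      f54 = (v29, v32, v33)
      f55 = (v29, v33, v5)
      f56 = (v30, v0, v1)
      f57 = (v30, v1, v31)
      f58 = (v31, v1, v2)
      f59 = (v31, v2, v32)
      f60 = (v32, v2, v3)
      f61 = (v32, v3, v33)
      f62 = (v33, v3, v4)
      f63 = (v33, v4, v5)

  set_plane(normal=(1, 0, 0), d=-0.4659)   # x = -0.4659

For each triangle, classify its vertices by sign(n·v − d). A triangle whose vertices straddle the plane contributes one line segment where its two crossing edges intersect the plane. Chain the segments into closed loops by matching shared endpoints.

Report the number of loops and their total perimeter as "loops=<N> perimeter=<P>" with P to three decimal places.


Straddling triangles (20 of 64):
  (v10,v0,v14) [++-] → (-0.4659, 0.4659, -1.35594)–(-0.4659, 0.7298, -1.2702)  len=0.2775
  (v10,v14,v11) [+-+] → (-0.4659, 0.7298, -1.2702)–(-0.4659, 0.892921, -1.04571)  len=0.2775
  (v11,v14,v15) [+--] → (-0.4659, 0.892921, -1.04571)–(-0.4659, 1.30019, -0.4852)  len=0.6928
  (v11,v15,v12) [+-+] → (-0.4659, 1.30019, -0.4852)–(-0.4659, 1.30019, 0.056985)  len=0.5422
  (v12,v15,v16) [+--] → (-0.4659, 1.30019, 0.056985)–(-0.4659, 1.30019, 0.4852)  len=0.4282
  (v12,v16,v13) [+-+] → (-0.4659, 1.30019, 0.4852)–(-0.4659, 0.98149, 0.923798)  len=0.5422
  (v13,v16,v17) [+--] → (-0.4659, 0.98149, 0.923798)–(-0.4659, 0.7298, 1.2702)  len=0.4282
  (v13,v17,v5) [+-+] → (-0.4659, 0.7298, 1.2702)–(-0.4659, 0.4659, 1.35594)  len=0.2775
  (v14,v0,v18) [-+-] → (-0.4659, 0.4659, -1.35594)–(-0.4659, 0, -1.41864)  len=0.4701
  (v17,v21,v5) [--+] → (-0.4659, 0, 1.41864)–(-0.4659, 0.4659, 1.35594)  len=0.4701
  (v18,v0,v22) [-+-] → (-0.4659, 0, -1.41864)–(-0.4659, -0.4659, -1.35594)  len=0.4701
  (v21,v25,v5) [--+] → (-0.4659, -0.4659, 1.35594)–(-0.4659, 0, 1.41864)  len=0.4701
  (v22,v0,v26) [-++] → (-0.4659, -0.4659, -1.35594)–(-0.4659, -0.7298, -1.2702)  len=0.2775
  (v22,v26,v23) [-+-] → (-0.4659, -0.7298, -1.2702)–(-0.4659, -0.98149, -0.923798)  len=0.4282
  (v23,v26,v27) [-++] → (-0.4659, -0.98149, -0.923798)–(-0.4659, -1.30019, -0.4852)  len=0.5422
  (v23,v27,v24) [-+-] → (-0.4659, -1.30019, -0.4852)–(-0.4659, -1.30019, -0.056985)  len=0.4282
  (v24,v27,v28) [-++] → (-0.4659, -1.30019, -0.056985)–(-0.4659, -1.30019, 0.4852)  len=0.5422
  (v24,v28,v25) [-+-] → (-0.4659, -1.30019, 0.4852)–(-0.4659, -0.892921, 1.04571)  len=0.6928
  (v25,v28,v29) [-++] → (-0.4659, -0.892921, 1.04571)–(-0.4659, -0.7298, 1.2702)  len=0.2775
  (v25,v29,v5) [-++] → (-0.4659, -0.7298, 1.2702)–(-0.4659, -0.4659, 1.35594)  len=0.2775

Chained into 1 loop(s):
  loop 1: 20 segments, perimeter = 8.8125
Total perimeter = 8.812

loops=1 perimeter=8.812


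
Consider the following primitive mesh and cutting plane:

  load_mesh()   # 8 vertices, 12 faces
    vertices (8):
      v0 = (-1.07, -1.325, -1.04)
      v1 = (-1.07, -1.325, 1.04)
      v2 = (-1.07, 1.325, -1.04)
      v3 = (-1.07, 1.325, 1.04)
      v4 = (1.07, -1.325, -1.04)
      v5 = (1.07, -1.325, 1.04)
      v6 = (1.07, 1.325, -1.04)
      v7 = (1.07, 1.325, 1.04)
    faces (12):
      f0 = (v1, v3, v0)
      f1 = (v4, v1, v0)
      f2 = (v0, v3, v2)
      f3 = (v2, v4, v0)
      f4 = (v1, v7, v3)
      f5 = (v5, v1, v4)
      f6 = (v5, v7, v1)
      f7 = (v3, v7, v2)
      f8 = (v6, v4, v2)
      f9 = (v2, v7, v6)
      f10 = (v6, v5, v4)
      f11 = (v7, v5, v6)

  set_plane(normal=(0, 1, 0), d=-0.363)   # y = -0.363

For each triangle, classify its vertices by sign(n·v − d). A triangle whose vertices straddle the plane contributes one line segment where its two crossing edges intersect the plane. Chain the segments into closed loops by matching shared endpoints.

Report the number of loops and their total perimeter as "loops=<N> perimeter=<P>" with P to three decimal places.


loops=1 perimeter=8.440

Straddling triangles (8 of 12):
  (v1,v3,v0) [-+-] → (-1.07, -0.363, 1.04)–(-1.07, -0.363, -0.284921)  len=1.3249
  (v0,v3,v2) [-++] → (-1.07, -0.363, -0.284921)–(-1.07, -0.363, -1.04)  len=0.7551
  (v2,v4,v0) [+--] → (0.29314, -0.363, -1.04)–(-1.07, -0.363, -1.04)  len=1.3631
  (v1,v7,v3) [-++] → (-0.29314, -0.363, 1.04)–(-1.07, -0.363, 1.04)  len=0.7769
  (v5,v7,v1) [-+-] → (1.07, -0.363, 1.04)–(-0.29314, -0.363, 1.04)  len=1.3631
  (v6,v4,v2) [+-+] → (1.07, -0.363, -1.04)–(0.29314, -0.363, -1.04)  len=0.7769
  (v6,v5,v4) [+--] → (1.07, -0.363, 0.284921)–(1.07, -0.363, -1.04)  len=1.3249
  (v7,v5,v6) [+-+] → (1.07, -0.363, 1.04)–(1.07, -0.363, 0.284921)  len=0.7551

Chained into 1 loop(s):
  loop 1: 8 segments, perimeter = 8.4400
Total perimeter = 8.440


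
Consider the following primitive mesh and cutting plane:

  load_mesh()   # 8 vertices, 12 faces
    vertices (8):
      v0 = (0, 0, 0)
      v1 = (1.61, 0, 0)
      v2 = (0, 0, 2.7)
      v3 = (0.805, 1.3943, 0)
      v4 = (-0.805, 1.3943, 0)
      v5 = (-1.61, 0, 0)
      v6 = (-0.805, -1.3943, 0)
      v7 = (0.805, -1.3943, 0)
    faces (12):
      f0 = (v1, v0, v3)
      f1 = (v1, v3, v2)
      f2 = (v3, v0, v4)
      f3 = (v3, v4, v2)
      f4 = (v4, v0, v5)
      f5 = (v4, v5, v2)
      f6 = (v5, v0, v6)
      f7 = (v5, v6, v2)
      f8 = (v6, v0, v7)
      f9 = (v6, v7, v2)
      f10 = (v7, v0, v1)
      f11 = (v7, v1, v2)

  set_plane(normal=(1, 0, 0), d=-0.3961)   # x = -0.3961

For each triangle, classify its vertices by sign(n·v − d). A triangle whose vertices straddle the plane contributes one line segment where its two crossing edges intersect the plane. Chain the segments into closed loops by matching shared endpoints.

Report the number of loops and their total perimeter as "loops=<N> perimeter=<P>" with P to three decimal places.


loops=1 perimeter=7.786

Straddling triangles (8 of 12):
  (v3,v0,v4) [++-] → (-0.3961, 0.686065, 0)–(-0.3961, 1.3943, 0)  len=0.7082
  (v3,v4,v2) [+-+] → (-0.3961, 1.3943, 0)–(-0.3961, 0.686065, 1.37147)  len=1.5435
  (v4,v0,v5) [-+-] → (-0.3961, 0.686065, 0)–(-0.3961, 0, 0)  len=0.6861
  (v4,v5,v2) [--+] → (-0.3961, 0, 2.03573)–(-0.3961, 0.686065, 1.37147)  len=0.9550
  (v5,v0,v6) [-+-] → (-0.3961, 0, 0)–(-0.3961, -0.686065, 0)  len=0.6861
  (v5,v6,v2) [--+] → (-0.3961, -0.686065, 1.37147)–(-0.3961, 0, 2.03573)  len=0.9550
  (v6,v0,v7) [-++] → (-0.3961, -0.686065, 0)–(-0.3961, -1.3943, 0)  len=0.7082
  (v6,v7,v2) [-++] → (-0.3961, -1.3943, 0)–(-0.3961, -0.686065, 1.37147)  len=1.5435

Chained into 1 loop(s):
  loop 1: 8 segments, perimeter = 7.7856
Total perimeter = 7.786


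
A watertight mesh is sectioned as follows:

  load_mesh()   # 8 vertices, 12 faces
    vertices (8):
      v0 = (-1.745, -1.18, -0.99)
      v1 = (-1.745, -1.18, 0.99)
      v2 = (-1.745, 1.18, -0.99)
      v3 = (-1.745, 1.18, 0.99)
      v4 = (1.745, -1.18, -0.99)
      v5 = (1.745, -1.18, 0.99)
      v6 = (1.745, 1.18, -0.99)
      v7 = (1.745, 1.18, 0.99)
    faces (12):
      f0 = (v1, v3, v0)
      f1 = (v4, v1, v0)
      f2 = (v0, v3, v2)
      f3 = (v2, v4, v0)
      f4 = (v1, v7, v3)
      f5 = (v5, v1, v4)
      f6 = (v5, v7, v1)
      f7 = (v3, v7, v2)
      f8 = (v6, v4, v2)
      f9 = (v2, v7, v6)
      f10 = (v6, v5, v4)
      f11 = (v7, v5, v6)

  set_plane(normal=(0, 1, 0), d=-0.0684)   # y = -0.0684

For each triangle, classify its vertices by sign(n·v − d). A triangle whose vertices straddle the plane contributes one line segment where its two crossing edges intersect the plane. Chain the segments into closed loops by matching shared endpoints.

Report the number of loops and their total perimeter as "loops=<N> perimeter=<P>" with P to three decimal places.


loops=1 perimeter=10.940

Straddling triangles (8 of 12):
  (v1,v3,v0) [-+-] → (-1.745, -0.0684, 0.99)–(-1.745, -0.0684, -0.0573864)  len=1.0474
  (v0,v3,v2) [-++] → (-1.745, -0.0684, -0.0573864)–(-1.745, -0.0684, -0.99)  len=0.9326
  (v2,v4,v0) [+--] → (0.101151, -0.0684, -0.99)–(-1.745, -0.0684, -0.99)  len=1.8462
  (v1,v7,v3) [-++] → (-0.101151, -0.0684, 0.99)–(-1.745, -0.0684, 0.99)  len=1.6438
  (v5,v7,v1) [-+-] → (1.745, -0.0684, 0.99)–(-0.101151, -0.0684, 0.99)  len=1.8462
  (v6,v4,v2) [+-+] → (1.745, -0.0684, -0.99)–(0.101151, -0.0684, -0.99)  len=1.6438
  (v6,v5,v4) [+--] → (1.745, -0.0684, 0.0573864)–(1.745, -0.0684, -0.99)  len=1.0474
  (v7,v5,v6) [+-+] → (1.745, -0.0684, 0.99)–(1.745, -0.0684, 0.0573864)  len=0.9326

Chained into 1 loop(s):
  loop 1: 8 segments, perimeter = 10.9400
Total perimeter = 10.940


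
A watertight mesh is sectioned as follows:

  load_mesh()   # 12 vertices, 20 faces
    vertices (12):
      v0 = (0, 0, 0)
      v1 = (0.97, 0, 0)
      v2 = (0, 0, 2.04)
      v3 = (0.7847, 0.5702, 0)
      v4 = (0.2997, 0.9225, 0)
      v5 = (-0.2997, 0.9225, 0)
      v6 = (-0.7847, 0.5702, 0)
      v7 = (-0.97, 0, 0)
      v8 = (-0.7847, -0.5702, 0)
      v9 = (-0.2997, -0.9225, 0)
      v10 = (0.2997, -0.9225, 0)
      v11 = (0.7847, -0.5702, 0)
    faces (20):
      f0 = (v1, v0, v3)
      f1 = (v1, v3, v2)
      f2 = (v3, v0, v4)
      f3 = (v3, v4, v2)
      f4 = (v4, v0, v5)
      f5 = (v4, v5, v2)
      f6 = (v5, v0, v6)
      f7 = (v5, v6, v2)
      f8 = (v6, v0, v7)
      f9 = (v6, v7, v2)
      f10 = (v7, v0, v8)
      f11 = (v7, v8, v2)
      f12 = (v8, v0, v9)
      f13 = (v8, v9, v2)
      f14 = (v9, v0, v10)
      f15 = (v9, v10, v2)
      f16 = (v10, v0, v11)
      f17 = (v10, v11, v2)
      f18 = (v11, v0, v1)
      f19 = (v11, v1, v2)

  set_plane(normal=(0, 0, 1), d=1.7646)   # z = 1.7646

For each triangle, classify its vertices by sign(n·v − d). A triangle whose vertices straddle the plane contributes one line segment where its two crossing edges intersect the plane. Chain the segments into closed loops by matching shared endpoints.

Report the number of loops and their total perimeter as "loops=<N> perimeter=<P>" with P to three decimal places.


loops=1 perimeter=0.809

Straddling triangles (10 of 20):
  (v1,v3,v2) [--+] → (0.105935, 0.076977, 1.7646)–(0.13095, 0, 1.7646)  len=0.0809
  (v3,v4,v2) [--+] → (0.0404595, 0.124537, 1.7646)–(0.105935, 0.076977, 1.7646)  len=0.0809
  (v4,v5,v2) [--+] → (-0.0404595, 0.124537, 1.7646)–(0.0404595, 0.124538, 1.7646)  len=0.0809
  (v5,v6,v2) [--+] → (-0.105935, 0.076977, 1.7646)–(-0.0404595, 0.124538, 1.7646)  len=0.0809
  (v6,v7,v2) [--+] → (-0.13095, 0, 1.7646)–(-0.105935, 0.076977, 1.7646)  len=0.0809
  (v7,v8,v2) [--+] → (-0.105935, -0.076977, 1.7646)–(-0.13095, 0, 1.7646)  len=0.0809
  (v8,v9,v2) [--+] → (-0.0404595, -0.124537, 1.7646)–(-0.105935, -0.076977, 1.7646)  len=0.0809
  (v9,v10,v2) [--+] → (0.0404595, -0.124537, 1.7646)–(-0.0404595, -0.124538, 1.7646)  len=0.0809
  (v10,v11,v2) [--+] → (0.105935, -0.076977, 1.7646)–(0.0404595, -0.124538, 1.7646)  len=0.0809
  (v11,v1,v2) [--+] → (0.13095, 0, 1.7646)–(0.105935, -0.076977, 1.7646)  len=0.0809

Chained into 1 loop(s):
  loop 1: 10 segments, perimeter = 0.8093
Total perimeter = 0.809
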